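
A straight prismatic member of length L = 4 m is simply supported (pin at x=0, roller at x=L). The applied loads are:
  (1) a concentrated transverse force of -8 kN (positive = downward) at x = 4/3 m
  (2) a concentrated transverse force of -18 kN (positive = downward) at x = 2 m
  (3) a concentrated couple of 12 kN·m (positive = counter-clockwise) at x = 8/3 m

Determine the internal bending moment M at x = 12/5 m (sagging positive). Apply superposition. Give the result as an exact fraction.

M(12/5) = -172/15 kN·m

Load 1 — point force P=-8 kN at a=4/3 m (b=L-a=8/3):
  M_1 = Pa(L-x)/L  [x>a] = (-8)·(4/3)·(4-(12/5))/4 = -64/15 kN·m
Load 2 — point force P=-18 kN at a=2 m (b=L-a=2):
  M_2 = Pa(L-x)/L  [x>a] = (-18)·2·(4-(12/5))/4 = -72/5 kN·m
Load 3 — applied couple M₀=12 kN·m at a=8/3 m (b=L-a=4/3):
  M_3 = M₀x/L  [x≤a] = 12·(12/5)/4 = 36/5 kN·m
Superposition: M = Σ M_i = -172/15 kN·m ≈ -11.466667 kN·m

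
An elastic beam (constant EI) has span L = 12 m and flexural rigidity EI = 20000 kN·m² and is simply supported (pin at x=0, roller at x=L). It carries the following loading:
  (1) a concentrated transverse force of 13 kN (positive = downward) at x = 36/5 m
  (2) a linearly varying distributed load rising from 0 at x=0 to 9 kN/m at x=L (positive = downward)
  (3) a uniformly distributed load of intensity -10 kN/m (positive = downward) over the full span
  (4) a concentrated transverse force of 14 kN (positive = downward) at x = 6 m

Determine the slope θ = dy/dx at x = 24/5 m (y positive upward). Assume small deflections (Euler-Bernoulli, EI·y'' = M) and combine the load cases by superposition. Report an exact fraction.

Load 1 — point force P=13 kN at a=36/5 m (b=L-a=24/5):
  θ_1 = -Pb(L²-b²-3x²)/(6LEI)  [x≤a] = -13·(24/5)·(12²-(24/5)²-3·(24/5)²)/(6·12·20000) = -351/156250 rad
Load 2 — triangular load w₀=9 kN/m (0→w₀ over full span):
  θ_2 = -w₀(7L⁴-30L²x²+15x⁴)/(360LEI) = -9·(7·12⁴-30·12²·(24/5)²+15·(24/5)⁴)/(360·12·20000) = -8721/1562500 rad
Load 3 — uniform load w=-10 kN/m over full span:
  θ_3 = -w(L³-6Lx²+4x³)/(24EI) = -(-10)·(12³-6·12·(24/5)²+4·(24/5)³)/(24·20000) = 333/31250 rad
Load 4 — point force P=14 kN at a=6 m (b=L-a=6):
  θ_4 = -Pb(L²-b²-3x²)/(6LEI)  [x≤a] = -14·6·(12²-6²-3·(24/5)²)/(6·12·20000) = -567/250000 rad
Superposition: θ = Σ θ_i = 3501/6250000 rad ≈ 0.000560 rad

θ(24/5) = 3501/6250000 rad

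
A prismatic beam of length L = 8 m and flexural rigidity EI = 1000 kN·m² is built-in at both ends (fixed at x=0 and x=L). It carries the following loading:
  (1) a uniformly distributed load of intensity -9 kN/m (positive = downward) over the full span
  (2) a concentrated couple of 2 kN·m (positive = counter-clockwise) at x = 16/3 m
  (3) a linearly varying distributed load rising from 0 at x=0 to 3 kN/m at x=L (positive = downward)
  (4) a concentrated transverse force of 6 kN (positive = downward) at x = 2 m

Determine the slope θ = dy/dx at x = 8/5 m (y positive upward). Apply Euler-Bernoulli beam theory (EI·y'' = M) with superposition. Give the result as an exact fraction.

θ(8/5) = 4089/156250 rad

Load 1 — uniform load w=-9 kN/m over full span:
  θ_1 = -wx(L-x)(L-2x)/(12EI) = -(-9)·(8/5)·(8-(8/5))·(8-2·(8/5))/(12·1000) = 576/15625 rad
Load 2 — applied couple M₀=2 kN·m at a=16/3 m (b=L-a=8/3):
  θ_2 = (R_Ax²/2 - M_Ax)/EI  [x≤a] with R_A=1/3, M_A=2/3 = ((1/3)·(8/5)²/2 - (2/3)·(8/5))/1000 = -2/3125 rad
Load 3 — triangular load w₀=3 kN/m (0→w₀ over full span):
  θ_3 = -w₀(2x(L-x)(L-2x)(x+2L)+x²(L-x)²)/(120LEI) = -3·(2·(8/5)·(8-(8/5))·(8-2·(8/5))·((8/5)+2·8)+(8/5)²·(8-(8/5))²)/(120·8·1000) = -448/78125 rad
Load 4 — point force P=6 kN at a=2 m (b=L-a=6):
  θ_4 = -Pb²x(2aL-(3a+b)x)/(2L³EI)  [x≤a] = -6·6²·(8/5)·(2·2·8-(3·2+6)·(8/5))/(2·8³·1000) = -27/6250 rad
Superposition: θ = Σ θ_i = 4089/156250 rad ≈ 0.026170 rad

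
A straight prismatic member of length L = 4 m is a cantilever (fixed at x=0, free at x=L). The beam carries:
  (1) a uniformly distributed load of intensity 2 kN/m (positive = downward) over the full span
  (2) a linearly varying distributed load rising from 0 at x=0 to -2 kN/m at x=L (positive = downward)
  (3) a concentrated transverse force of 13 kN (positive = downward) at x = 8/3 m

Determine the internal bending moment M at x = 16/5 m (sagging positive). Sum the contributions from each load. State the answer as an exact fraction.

M(16/5) = -16/375 kN·m

Load 1 — uniform load w=2 kN/m over full span:
  M_1 = -w(L-x)²/2 = -2·(4-(16/5))²/2 = -16/25 kN·m
Load 2 — triangular load w₀=-2 kN/m (0→w₀ over full span):
  M_2 = w₀Lx/2 - w₀L²/3 - w₀x³/(6L) = (-2)·4·(16/5)/2 - (-2)·4²/3 - (-2)·(16/5)³/(6·4) = 224/375 kN·m
Load 3 — point force P=13 kN at a=8/3 m (b=L-a=4/3):
  M_3 = 0  [x>a] = 0 kN·m
Superposition: M = Σ M_i = -16/375 kN·m ≈ -0.042667 kN·m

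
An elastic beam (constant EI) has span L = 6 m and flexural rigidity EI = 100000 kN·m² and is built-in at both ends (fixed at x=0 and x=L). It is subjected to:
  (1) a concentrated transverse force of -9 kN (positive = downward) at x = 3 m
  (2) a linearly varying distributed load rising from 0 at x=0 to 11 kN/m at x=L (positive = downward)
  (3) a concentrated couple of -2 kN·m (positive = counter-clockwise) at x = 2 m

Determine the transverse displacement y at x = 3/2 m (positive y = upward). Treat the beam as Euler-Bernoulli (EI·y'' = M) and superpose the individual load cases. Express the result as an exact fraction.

Load 1 — point force P=-9 kN at a=3 m (b=L-a=3):
  y_1 = -Pb²x²(3aL-(3a+b)x)/(6L³EI)  [x≤a] = -(-9)·3²·(3/2)²·(3·3·6-(3·3+3)·(3/2))/(6·6³·100000) = 81/1600000 m
Load 2 — triangular load w₀=11 kN/m (0→w₀ over full span):
  y_2 = -w₀x²(L-x)²(x+2L)/(120LEI) = -11·(3/2)²·(6-(3/2))²·((3/2)+2·6)/(120·6·100000) = -24057/256000000 m
Load 3 — applied couple M₀=-2 kN·m at a=2 m (b=L-a=4):
  y_3 = (R_Ax³/6 - M_Ax²/2)/EI  [x≤a] with R_A=-4/9, M_A=0 = ((-4/9)·(3/2)³/6 - 0·(3/2)²/2)/100000 = -1/400000 m
Superposition: y = Σ y_i = -11737/256000000 m ≈ -0.000046 m

y(3/2) = -11737/256000000 m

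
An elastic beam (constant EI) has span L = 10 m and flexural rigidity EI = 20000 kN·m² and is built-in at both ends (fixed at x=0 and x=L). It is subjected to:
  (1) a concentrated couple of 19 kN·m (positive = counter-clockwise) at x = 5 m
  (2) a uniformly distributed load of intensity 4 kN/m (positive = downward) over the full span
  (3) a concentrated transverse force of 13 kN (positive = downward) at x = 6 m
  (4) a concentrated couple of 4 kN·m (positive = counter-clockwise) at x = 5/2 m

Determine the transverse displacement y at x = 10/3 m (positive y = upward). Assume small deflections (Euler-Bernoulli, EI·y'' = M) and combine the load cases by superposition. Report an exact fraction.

y(10/3) = -61543/9720000 m

Load 1 — applied couple M₀=19 kN·m at a=5 m (b=L-a=5):
  y_1 = (R_Ax³/6 - M_Ax²/2)/EI  [x≤a] with R_A=57/20, M_A=19/4 = ((57/20)·(10/3)³/6 - (19/4)·(10/3)²/2)/20000 = -19/43200 m
Load 2 — uniform load w=4 kN/m over full span:
  y_2 = -wx²(L-x)²/(24EI) = -4·(10/3)²·(10-(10/3))²/(24·20000) = -1/243 m
Load 3 — point force P=13 kN at a=6 m (b=L-a=4):
  y_3 = -Pb²x²(3aL-(3a+b)x)/(6L³EI)  [x≤a] = -13·4²·(10/3)²·(3·6·10-(3·6+4)·(10/3))/(6·10³·20000) = -104/50625 m
Load 4 — applied couple M₀=4 kN·m at a=5/2 m (b=L-a=15/2):
  y_4 = (R_Ax³/6 - M_Ax²/2 - M₀(x-a)²/2)/EI  [x>a] with R_A=9/20, M_A=-3/4 = ((9/20)·(10/3)³/6 - (-3/4)·(10/3)²/2 - 4·((10/3)-(5/2))²/2)/20000 = 1/3600 m
Superposition: y = Σ y_i = -61543/9720000 m ≈ -0.006332 m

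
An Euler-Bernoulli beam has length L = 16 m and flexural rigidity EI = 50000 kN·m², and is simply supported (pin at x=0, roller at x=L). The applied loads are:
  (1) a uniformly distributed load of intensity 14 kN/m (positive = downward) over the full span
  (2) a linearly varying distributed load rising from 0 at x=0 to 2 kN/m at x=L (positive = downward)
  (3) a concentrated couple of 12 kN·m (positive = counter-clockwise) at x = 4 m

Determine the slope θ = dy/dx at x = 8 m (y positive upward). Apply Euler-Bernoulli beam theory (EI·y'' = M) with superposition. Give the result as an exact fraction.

θ(8) = -269/1125000 rad

Load 1 — uniform load w=14 kN/m over full span:
  θ_1 = -w(L³-6Lx²+4x³)/(24EI) = -14·(16³-6·16·8²+4·8³)/(24·50000) = 0 rad
Load 2 — triangular load w₀=2 kN/m (0→w₀ over full span):
  θ_2 = -w₀(7L⁴-30L²x²+15x⁴)/(360LEI) = -2·(7·16⁴-30·16²·8²+15·8⁴)/(360·16·50000) = -28/140625 rad
Load 3 — applied couple M₀=12 kN·m at a=4 m (b=L-a=12):
  θ_3 = (M₀x²/(2L)-M₀(x-a)+C₁)/EI  [x>a] with C₁=M₀(3b²-L²)/(6L)=22 = (12·8²/(2·16)-12·(8-4)+22)/50000 = -1/25000 rad
Superposition: θ = Σ θ_i = -269/1125000 rad ≈ -0.000239 rad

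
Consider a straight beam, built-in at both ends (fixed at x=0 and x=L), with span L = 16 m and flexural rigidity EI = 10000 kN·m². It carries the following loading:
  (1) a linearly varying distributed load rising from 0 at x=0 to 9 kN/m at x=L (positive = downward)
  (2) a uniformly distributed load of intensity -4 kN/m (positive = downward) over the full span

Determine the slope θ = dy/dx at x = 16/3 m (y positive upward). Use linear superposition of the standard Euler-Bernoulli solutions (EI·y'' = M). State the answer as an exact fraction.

θ(16/3) = -512/253125 rad

Load 1 — triangular load w₀=9 kN/m (0→w₀ over full span):
  θ_1 = -w₀(2x(L-x)(L-2x)(x+2L)+x²(L-x)²)/(120LEI) = -9·(2·(16/3)·(16-(16/3))·(16-2·(16/3))·((16/3)+2·16)+(16/3)²·(16-(16/3))²)/(120·16·10000) = -1024/84375 rad
Load 2 — uniform load w=-4 kN/m over full span:
  θ_2 = -wx(L-x)(L-2x)/(12EI) = -(-4)·(16/3)·(16-(16/3))·(16-2·(16/3))/(12·10000) = 512/50625 rad
Superposition: θ = Σ θ_i = -512/253125 rad ≈ -0.002023 rad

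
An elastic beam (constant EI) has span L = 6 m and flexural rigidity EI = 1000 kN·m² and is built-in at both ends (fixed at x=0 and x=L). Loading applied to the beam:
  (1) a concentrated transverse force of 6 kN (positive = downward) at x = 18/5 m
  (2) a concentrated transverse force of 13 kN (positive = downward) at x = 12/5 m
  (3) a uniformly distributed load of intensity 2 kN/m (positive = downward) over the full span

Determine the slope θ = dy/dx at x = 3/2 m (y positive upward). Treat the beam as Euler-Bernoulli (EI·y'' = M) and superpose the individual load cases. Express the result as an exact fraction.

Load 1 — point force P=6 kN at a=18/5 m (b=L-a=12/5):
  θ_1 = -Pb²x(2aL-(3a+b)x)/(2L³EI)  [x≤a] = -6·(12/5)²·(3/2)·(2·(18/5)·6-(3·(18/5)+(12/5))·(3/2))/(2·6³·1000) = -351/125000 rad
Load 2 — point force P=13 kN at a=12/5 m (b=L-a=18/5):
  θ_2 = -Pb²x(2aL-(3a+b)x)/(2L³EI)  [x≤a] = -13·(18/5)²·(3/2)·(2·(12/5)·6-(3·(12/5)+(18/5))·(3/2))/(2·6³·1000) = -7371/1000000 rad
Load 3 — uniform load w=2 kN/m over full span:
  θ_3 = -wx(L-x)(L-2x)/(12EI) = -2·(3/2)·(6-(3/2))·(6-2·(3/2))/(12·1000) = -27/8000 rad
Superposition: θ = Σ θ_i = -6777/500000 rad ≈ -0.013554 rad

θ(3/2) = -6777/500000 rad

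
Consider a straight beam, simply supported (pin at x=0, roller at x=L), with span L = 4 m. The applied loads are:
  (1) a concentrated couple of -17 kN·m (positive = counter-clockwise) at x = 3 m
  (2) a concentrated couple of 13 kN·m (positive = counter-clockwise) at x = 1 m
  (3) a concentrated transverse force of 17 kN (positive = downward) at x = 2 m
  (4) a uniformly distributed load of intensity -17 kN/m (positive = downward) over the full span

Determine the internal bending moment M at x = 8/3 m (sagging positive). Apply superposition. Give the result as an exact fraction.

M(8/3) = -311/9 kN·m

Load 1 — applied couple M₀=-17 kN·m at a=3 m (b=L-a=1):
  M_1 = M₀x/L  [x≤a] = (-17)·(8/3)/4 = -34/3 kN·m
Load 2 — applied couple M₀=13 kN·m at a=1 m (b=L-a=3):
  M_2 = M₀x/L - M₀  [x>a] = 13·(8/3)/4 - 13 = -13/3 kN·m
Load 3 — point force P=17 kN at a=2 m (b=L-a=2):
  M_3 = Pa(L-x)/L  [x>a] = 17·2·(4-(8/3))/4 = 34/3 kN·m
Load 4 — uniform load w=-17 kN/m over full span:
  M_4 = wx(L-x)/2 = (-17)·(8/3)·(4-(8/3))/2 = -272/9 kN·m
Superposition: M = Σ M_i = -311/9 kN·m ≈ -34.555556 kN·m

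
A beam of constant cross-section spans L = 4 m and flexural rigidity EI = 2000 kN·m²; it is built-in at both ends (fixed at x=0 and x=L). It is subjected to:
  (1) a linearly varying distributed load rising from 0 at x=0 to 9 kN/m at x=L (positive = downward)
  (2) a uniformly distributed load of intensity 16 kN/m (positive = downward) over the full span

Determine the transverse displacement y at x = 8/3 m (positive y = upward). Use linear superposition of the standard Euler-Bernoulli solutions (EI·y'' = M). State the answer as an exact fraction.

Load 1 — triangular load w₀=9 kN/m (0→w₀ over full span):
  y_1 = -w₀x²(L-x)²(x+2L)/(120LEI) = -9·(8/3)²·(4-(8/3))²·((8/3)+2·4)/(120·4·2000) = -64/50625 m
Load 2 — uniform load w=16 kN/m over full span:
  y_2 = -wx²(L-x)²/(24EI) = -16·(8/3)²·(4-(8/3))²/(24·2000) = -128/30375 m
Superposition: y = Σ y_i = -832/151875 m ≈ -0.005478 m

y(8/3) = -832/151875 m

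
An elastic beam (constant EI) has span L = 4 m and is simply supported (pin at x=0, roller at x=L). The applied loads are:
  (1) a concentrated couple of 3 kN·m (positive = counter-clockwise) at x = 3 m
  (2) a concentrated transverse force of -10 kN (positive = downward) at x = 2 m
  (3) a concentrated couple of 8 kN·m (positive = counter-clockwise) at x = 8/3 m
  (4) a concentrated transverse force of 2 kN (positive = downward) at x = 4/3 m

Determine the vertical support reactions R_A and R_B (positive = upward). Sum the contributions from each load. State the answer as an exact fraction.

R_A = -11/12 kN, R_B = -85/12 kN

Load 1 — applied couple M₀=3 kN·m at a=3 m (b=L-a=1):
  R_A = M₀/L = 3/4 kN
  R_B = -M₀/L = -3/4 kN
Load 2 — point force P=-10 kN at a=2 m (b=L-a=2):
  R_A = Pb/L = (-10)·2/4 = -5 kN
  R_B = Pa/L = (-10)·2/4 = -5 kN
Load 3 — applied couple M₀=8 kN·m at a=8/3 m (b=L-a=4/3):
  R_A = M₀/L = 8/4 = 2 kN
  R_B = -M₀/L = -8/4 = -2 kN
Load 4 — point force P=2 kN at a=4/3 m (b=L-a=8/3):
  R_A = Pb/L = 2·(8/3)/4 = 4/3 kN
  R_B = Pa/L = 2·(4/3)/4 = 2/3 kN
Superposition: R_A = -11/12 kN, R_B = -85/12 kN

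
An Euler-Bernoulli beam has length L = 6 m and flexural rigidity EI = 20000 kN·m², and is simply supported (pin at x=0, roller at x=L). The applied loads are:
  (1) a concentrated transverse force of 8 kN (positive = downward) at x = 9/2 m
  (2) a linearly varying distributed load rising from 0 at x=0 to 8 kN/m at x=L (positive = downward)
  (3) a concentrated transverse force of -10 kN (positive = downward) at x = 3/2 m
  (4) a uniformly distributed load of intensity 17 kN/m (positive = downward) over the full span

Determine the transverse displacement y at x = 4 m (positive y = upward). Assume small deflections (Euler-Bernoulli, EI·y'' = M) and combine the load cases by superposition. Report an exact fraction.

y(4) = -22223/1440000 m

Load 1 — point force P=8 kN at a=9/2 m (b=L-a=3/2):
  y_1 = -Pbx(L²-b²-x²)/(6LEI)  [x≤a] = -8·(3/2)·4·(6²-(3/2)²-4²)/(6·6·20000) = -71/60000 m
Load 2 — triangular load w₀=8 kN/m (0→w₀ over full span):
  y_2 = -w₀x(7L⁴-10L²x²+3x⁴)/(360LEI) = -8·4·(7·6⁴-10·6²·4²+3·4⁴)/(360·6·20000) = -17/5625 m
Load 3 — point force P=-10 kN at a=3/2 m (b=L-a=9/2):
  y_3 = -Pa(L-x)(2Lx-a²-x²)/(6LEI)  [x>a] = -(-10)·(3/2)·(6-4)·(2·6·4-(3/2)²-4²)/(6·6·20000) = 119/96000 m
Load 4 — uniform load w=17 kN/m over full span:
  y_4 = -wx(L³-2Lx²+x³)/(24EI) = -17·4·(6³-2·6·4²+4³)/(24·20000) = -187/15000 m
Superposition: y = Σ y_i = -22223/1440000 m ≈ -0.015433 m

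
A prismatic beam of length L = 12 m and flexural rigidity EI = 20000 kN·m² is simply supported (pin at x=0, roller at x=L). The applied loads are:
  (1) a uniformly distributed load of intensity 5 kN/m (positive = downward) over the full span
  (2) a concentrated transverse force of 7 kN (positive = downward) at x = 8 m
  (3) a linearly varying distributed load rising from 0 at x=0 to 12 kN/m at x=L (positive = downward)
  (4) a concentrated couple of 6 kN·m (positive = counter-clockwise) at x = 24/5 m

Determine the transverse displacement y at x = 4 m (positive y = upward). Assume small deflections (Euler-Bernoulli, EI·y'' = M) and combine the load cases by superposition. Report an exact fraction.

y(4) = -38021/281250 m

Load 1 — uniform load w=5 kN/m over full span:
  y_1 = -wx(L³-2Lx²+x³)/(24EI) = -5·4·(12³-2·12·4²+4³)/(24·20000) = -22/375 m
Load 2 — point force P=7 kN at a=8 m (b=L-a=4):
  y_2 = -Pbx(L²-b²-x²)/(6LEI)  [x≤a] = -7·4·4·(12²-4²-4²)/(6·12·20000) = -49/5625 m
Load 3 — triangular load w₀=12 kN/m (0→w₀ over full span):
  y_3 = -w₀x(7L⁴-10L²x²+3x⁴)/(360LEI) = -12·4·(7·12⁴-10·12²·4²+3·4⁴)/(360·12·20000) = -128/1875 m
Load 4 — applied couple M₀=6 kN·m at a=24/5 m (b=L-a=36/5):
  y_4 = (M₀x³/(6L)+C₁x)/EI  [x≤a] with C₁=M₀(3b²-L²)/(6L)=24/25 = (6·4³/(6·12)+(24/25)·4)/20000 = 43/93750 m
Superposition: y = Σ y_i = -38021/281250 m ≈ -0.135186 m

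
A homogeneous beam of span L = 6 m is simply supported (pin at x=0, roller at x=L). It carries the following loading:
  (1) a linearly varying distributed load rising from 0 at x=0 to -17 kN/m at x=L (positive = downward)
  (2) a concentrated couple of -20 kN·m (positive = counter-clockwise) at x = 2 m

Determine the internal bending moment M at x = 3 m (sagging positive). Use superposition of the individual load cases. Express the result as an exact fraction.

M(3) = -113/4 kN·m

Load 1 — triangular load w₀=-17 kN/m (0→w₀ over full span):
  M_1 = w₀Lx/6 - w₀x³/(6L) = (-17)·6·3/6 - (-17)·3³/(6·6) = -153/4 kN·m
Load 2 — applied couple M₀=-20 kN·m at a=2 m (b=L-a=4):
  M_2 = M₀x/L - M₀  [x>a] = (-20)·3/6 - (-20) = 10 kN·m
Superposition: M = Σ M_i = -113/4 kN·m ≈ -28.250000 kN·m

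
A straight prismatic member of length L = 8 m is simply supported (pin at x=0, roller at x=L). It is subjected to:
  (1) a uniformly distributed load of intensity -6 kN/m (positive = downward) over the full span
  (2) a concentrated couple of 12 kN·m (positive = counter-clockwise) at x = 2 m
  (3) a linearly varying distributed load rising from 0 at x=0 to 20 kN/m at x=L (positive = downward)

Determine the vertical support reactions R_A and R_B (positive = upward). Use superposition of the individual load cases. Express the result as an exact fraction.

R_A = 25/6 kN, R_B = 167/6 kN

Load 1 — uniform load w=-6 kN/m over full span:
  R_A = wL/2 = (-6)·8/2 = -24 kN
  R_B = wL/2 = (-6)·8/2 = -24 kN
Load 2 — applied couple M₀=12 kN·m at a=2 m (b=L-a=6):
  R_A = M₀/L = 12/8 = 3/2 kN
  R_B = -M₀/L = -12/8 = -3/2 kN
Load 3 — triangular load w₀=20 kN/m (0→w₀ over full span):
  R_A = w₀L/6 = 20·8/6 = 80/3 kN
  R_B = w₀L/3 = 20·8/3 = 160/3 kN
Superposition: R_A = 25/6 kN, R_B = 167/6 kN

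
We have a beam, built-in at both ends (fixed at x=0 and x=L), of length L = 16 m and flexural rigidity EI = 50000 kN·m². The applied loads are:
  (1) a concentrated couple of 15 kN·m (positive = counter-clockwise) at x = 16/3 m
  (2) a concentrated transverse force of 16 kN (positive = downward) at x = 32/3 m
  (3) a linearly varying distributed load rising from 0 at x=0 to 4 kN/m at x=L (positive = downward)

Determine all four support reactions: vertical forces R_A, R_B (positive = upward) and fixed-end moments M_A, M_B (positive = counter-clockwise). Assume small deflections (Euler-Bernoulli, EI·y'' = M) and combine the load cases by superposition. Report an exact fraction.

R_A = 8099/540 kN, M_A = 7168/135 kN·m, R_B = 17821/540 kN, M_B = -11357/135 kN·m

Load 1 — applied couple M₀=15 kN·m at a=16/3 m (b=L-a=32/3):
  R_A = 6M₀ab/L³ = 6·15·(16/3)·(32/3)/16³ = 5/4 kN
  M_A = M₀b(2a-b)/L² = 15·(32/3)·(2·(16/3)-(32/3))/16² = 0 kN·m
  R_B = -6M₀ab/L³ = -6·15·(16/3)·(32/3)/16³ = -5/4 kN
  M_B = M₀a(2b-a)/L² = 15·(16/3)·(2·(32/3)-(16/3))/16² = 5 kN·m
Load 2 — point force P=16 kN at a=32/3 m (b=L-a=16/3):
  R_A = Pb²(3a+b)/L³ = 16·(16/3)²·(3·(32/3)+(16/3))/16³ = 112/27 kN
  M_A = Pab²/L² = 16·(32/3)·(16/3)²/16² = 512/27 kN·m
  R_B = Pa²(a+3b)/L³ = 16·(32/3)²·((32/3)+3·(16/3))/16³ = 320/27 kN
  M_B = -Pa²b/L² = -16·(32/3)²·(16/3)/16² = -1024/27 kN·m
Load 3 — triangular load w₀=4 kN/m (0→w₀ over full span):
  R_A = 3w₀L/20 = 3·4·16/20 = 48/5 kN
  M_A = w₀L²/30 = 4·16²/30 = 512/15 kN·m
  R_B = 7w₀L/20 = 7·4·16/20 = 112/5 kN
  M_B = -w₀L²/20 = -4·16²/20 = -256/5 kN·m
Superposition: R_A = 8099/540 kN, M_A = 7168/135 kN·m, R_B = 17821/540 kN, M_B = -11357/135 kN·m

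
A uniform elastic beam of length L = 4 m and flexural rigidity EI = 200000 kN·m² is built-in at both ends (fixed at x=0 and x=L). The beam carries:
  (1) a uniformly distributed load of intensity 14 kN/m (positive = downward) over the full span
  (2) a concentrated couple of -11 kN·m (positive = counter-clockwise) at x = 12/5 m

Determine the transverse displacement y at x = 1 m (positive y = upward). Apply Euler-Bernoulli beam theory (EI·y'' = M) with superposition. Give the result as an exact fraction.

Load 1 — uniform load w=14 kN/m over full span:
  y_1 = -wx²(L-x)²/(24EI) = -14·1²·(4-1)²/(24·200000) = -21/800000 m
Load 2 — applied couple M₀=-11 kN·m at a=12/5 m (b=L-a=8/5):
  y_2 = (R_Ax³/6 - M_Ax²/2)/EI  [x≤a] with R_A=-99/25, M_A=-88/25 = ((-99/25)·1³/6 - (-88/25)·1²/2)/200000 = 11/2000000 m
Superposition: y = Σ y_i = -83/4000000 m ≈ -0.000021 m

y(1) = -83/4000000 m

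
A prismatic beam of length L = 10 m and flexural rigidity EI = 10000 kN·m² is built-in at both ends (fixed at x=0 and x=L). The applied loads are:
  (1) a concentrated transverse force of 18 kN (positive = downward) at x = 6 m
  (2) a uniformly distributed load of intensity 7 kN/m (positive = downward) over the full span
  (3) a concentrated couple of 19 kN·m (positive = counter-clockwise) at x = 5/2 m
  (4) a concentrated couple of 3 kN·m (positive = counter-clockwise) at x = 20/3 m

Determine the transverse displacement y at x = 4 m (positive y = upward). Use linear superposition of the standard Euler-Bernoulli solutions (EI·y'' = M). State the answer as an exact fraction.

y(4) = -637393/30000000 m

Load 1 — point force P=18 kN at a=6 m (b=L-a=4):
  y_1 = -Pb²x²(3aL-(3a+b)x)/(6L³EI)  [x≤a] = -18·4²·4²·(3·6·10-(3·6+4)·4)/(6·10³·10000) = -552/78125 m
Load 2 — uniform load w=7 kN/m over full span:
  y_2 = -wx²(L-x)²/(24EI) = -7·4²·(10-4)²/(24·10000) = -21/1250 m
Load 3 — applied couple M₀=19 kN·m at a=5/2 m (b=L-a=15/2):
  y_3 = (R_Ax³/6 - M_Ax²/2 - M₀(x-a)²/2)/EI  [x>a] with R_A=171/80, M_A=-57/16 = ((171/80)·4³/6 - (-57/16)·4²/2 - 19·(4-(5/2))²/2)/10000 = 1197/400000 m
Load 4 — applied couple M₀=3 kN·m at a=20/3 m (b=L-a=10/3):
  y_4 = (R_Ax³/6 - M_Ax²/2)/EI  [x≤a] with R_A=2/5, M_A=1 = ((2/5)·4³/6 - 1·4²/2)/10000 = -7/18750 m
Superposition: y = Σ y_i = -637393/30000000 m ≈ -0.021246 m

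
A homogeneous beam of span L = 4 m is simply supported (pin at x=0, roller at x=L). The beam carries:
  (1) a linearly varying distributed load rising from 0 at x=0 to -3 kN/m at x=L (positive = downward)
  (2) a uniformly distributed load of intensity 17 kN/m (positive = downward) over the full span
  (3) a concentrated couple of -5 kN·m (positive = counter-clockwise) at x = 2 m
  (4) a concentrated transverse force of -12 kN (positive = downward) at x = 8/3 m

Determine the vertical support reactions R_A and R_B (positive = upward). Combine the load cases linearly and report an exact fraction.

R_A = 107/4 kN, R_B = 93/4 kN

Load 1 — triangular load w₀=-3 kN/m (0→w₀ over full span):
  R_A = w₀L/6 = (-3)·4/6 = -2 kN
  R_B = w₀L/3 = (-3)·4/3 = -4 kN
Load 2 — uniform load w=17 kN/m over full span:
  R_A = wL/2 = 17·4/2 = 34 kN
  R_B = wL/2 = 17·4/2 = 34 kN
Load 3 — applied couple M₀=-5 kN·m at a=2 m (b=L-a=2):
  R_A = M₀/L = (-5)/4 = -5/4 kN
  R_B = -M₀/L = -(-5)/4 = 5/4 kN
Load 4 — point force P=-12 kN at a=8/3 m (b=L-a=4/3):
  R_A = Pb/L = (-12)·(4/3)/4 = -4 kN
  R_B = Pa/L = (-12)·(8/3)/4 = -8 kN
Superposition: R_A = 107/4 kN, R_B = 93/4 kN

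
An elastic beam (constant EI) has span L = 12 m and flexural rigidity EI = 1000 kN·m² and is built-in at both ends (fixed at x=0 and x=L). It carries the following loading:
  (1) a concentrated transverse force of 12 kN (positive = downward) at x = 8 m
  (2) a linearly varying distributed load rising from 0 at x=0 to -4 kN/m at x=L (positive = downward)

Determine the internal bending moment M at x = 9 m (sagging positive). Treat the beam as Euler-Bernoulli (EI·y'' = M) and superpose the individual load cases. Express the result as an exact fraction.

M(9) = 7/30 kN·m

Load 1 — point force P=12 kN at a=8 m (b=L-a=4):
  M_1 = Pa²(a+3b)(L-x)/L³ - Pa²b/L²  [x>a] = 12·8²·(8+3·4)·(12-9)/12³ - 12·8²·4/12² = 16/3 kN·m
Load 2 — triangular load w₀=-4 kN/m (0→w₀ over full span):
  M_2 = 3w₀Lx/20 - w₀L²/30 - w₀x³/(6L) = 3·(-4)·12·9/20 - (-4)·12²/30 - (-4)·9³/(6·12) = -51/10 kN·m
Superposition: M = Σ M_i = 7/30 kN·m ≈ 0.233333 kN·m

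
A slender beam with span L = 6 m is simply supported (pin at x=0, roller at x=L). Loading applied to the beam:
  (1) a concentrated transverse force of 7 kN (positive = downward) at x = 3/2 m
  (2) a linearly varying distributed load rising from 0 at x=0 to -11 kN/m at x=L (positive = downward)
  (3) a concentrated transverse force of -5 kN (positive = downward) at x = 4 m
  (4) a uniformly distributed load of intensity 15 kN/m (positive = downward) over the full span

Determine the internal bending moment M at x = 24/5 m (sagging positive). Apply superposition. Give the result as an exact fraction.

Load 1 — point force P=7 kN at a=3/2 m (b=L-a=9/2):
  M_1 = Pa(L-x)/L  [x>a] = 7·(3/2)·(6-(24/5))/6 = 21/10 kN·m
Load 2 — triangular load w₀=-11 kN/m (0→w₀ over full span):
  M_2 = w₀Lx/6 - w₀x³/(6L) = (-11)·6·(24/5)/6 - (-11)·(24/5)³/(6·6) = -2376/125 kN·m
Load 3 — point force P=-5 kN at a=4 m (b=L-a=2):
  M_3 = Pa(L-x)/L  [x>a] = (-5)·4·(6-(24/5))/6 = -4 kN·m
Load 4 — uniform load w=15 kN/m over full span:
  M_4 = wx(L-x)/2 = 15·(24/5)·(6-(24/5))/2 = 216/5 kN·m
Superposition: M = Σ M_i = 5573/250 kN·m ≈ 22.292000 kN·m

M(24/5) = 5573/250 kN·m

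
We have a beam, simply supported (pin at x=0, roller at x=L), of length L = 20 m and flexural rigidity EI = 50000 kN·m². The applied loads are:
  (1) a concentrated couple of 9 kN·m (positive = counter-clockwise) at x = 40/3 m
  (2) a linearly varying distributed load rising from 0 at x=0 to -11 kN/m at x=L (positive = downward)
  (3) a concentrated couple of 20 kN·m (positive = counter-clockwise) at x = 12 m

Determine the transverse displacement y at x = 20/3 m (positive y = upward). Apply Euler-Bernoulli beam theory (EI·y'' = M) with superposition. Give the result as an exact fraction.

y(20/3) = 170663/911250 m

Load 1 — applied couple M₀=9 kN·m at a=40/3 m (b=L-a=20/3):
  y_1 = (M₀x³/(6L)+C₁x)/EI  [x≤a] with C₁=M₀(3b²-L²)/(6L)=-20 = (9·(20/3)³/(6·20)+(-20)·(20/3))/50000 = -1/450 m
Load 2 — triangular load w₀=-11 kN/m (0→w₀ over full span):
  y_2 = -w₀x(7L⁴-10L²x²+3x⁴)/(360LEI) = -(-11)·(20/3)·(7·20⁴-10·20²·(20/3)²+3·(20/3)⁴)/(360·20·50000) = 704/3645 m
Load 3 — applied couple M₀=20 kN·m at a=12 m (b=L-a=8):
  y_3 = (M₀x³/(6L)+C₁x)/EI  [x≤a] with C₁=M₀(3b²-L²)/(6L)=-104/3 = (20·(20/3)³/(6·20)+(-104/3)·(20/3))/50000 = -184/50625 m
Superposition: y = Σ y_i = 170663/911250 m ≈ 0.187284 m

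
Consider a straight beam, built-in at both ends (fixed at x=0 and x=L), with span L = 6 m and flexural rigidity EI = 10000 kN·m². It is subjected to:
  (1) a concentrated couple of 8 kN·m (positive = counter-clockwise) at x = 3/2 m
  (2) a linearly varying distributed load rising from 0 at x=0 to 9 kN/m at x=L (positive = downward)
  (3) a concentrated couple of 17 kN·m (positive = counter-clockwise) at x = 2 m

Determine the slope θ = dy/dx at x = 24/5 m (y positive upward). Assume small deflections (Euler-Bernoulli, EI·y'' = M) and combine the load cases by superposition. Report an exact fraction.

Load 1 — applied couple M₀=8 kN·m at a=3/2 m (b=L-a=9/2):
  θ_1 = (R_Ax²/2 - M_Ax - M₀(x-a))/EI  [x>a] with R_A=3/2, M_A=-3/2 = ((3/2)·(24/5)²/2 - (-3/2)·(24/5) - 8·((24/5)-(3/2)))/10000 = -3/15625 rad
Load 2 — triangular load w₀=9 kN/m (0→w₀ over full span):
  θ_2 = -w₀(2x(L-x)(L-2x)(x+2L)+x²(L-x)²)/(120LEI) = -9·(2·(24/5)·(6-(24/5))·(6-2·(24/5))·((24/5)+2·6)+(24/5)²·(6-(24/5))²)/(120·6·10000) = 324/390625 rad
Load 3 — applied couple M₀=17 kN·m at a=2 m (b=L-a=4):
  θ_3 = (R_Ax²/2 - M_Ax - M₀(x-a))/EI  [x>a] with R_A=34/9, M_A=0 = ((34/9)·(24/5)²/2 - 0·(24/5) - 17·((24/5)-2))/10000 = -51/125000 rad
Superposition: θ = Σ θ_i = 717/3125000 rad ≈ 0.000229 rad

θ(24/5) = 717/3125000 rad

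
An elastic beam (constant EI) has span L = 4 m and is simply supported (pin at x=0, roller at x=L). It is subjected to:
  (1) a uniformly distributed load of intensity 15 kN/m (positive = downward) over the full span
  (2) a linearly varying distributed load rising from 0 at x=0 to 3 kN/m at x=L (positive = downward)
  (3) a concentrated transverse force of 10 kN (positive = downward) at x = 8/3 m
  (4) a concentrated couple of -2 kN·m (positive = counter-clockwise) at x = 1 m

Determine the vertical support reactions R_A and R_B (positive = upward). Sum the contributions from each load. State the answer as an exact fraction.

R_A = 209/6 kN, R_B = 247/6 kN

Load 1 — uniform load w=15 kN/m over full span:
  R_A = wL/2 = 15·4/2 = 30 kN
  R_B = wL/2 = 15·4/2 = 30 kN
Load 2 — triangular load w₀=3 kN/m (0→w₀ over full span):
  R_A = w₀L/6 = 3·4/6 = 2 kN
  R_B = w₀L/3 = 3·4/3 = 4 kN
Load 3 — point force P=10 kN at a=8/3 m (b=L-a=4/3):
  R_A = Pb/L = 10·(4/3)/4 = 10/3 kN
  R_B = Pa/L = 10·(8/3)/4 = 20/3 kN
Load 4 — applied couple M₀=-2 kN·m at a=1 m (b=L-a=3):
  R_A = M₀/L = (-2)/4 = -1/2 kN
  R_B = -M₀/L = -(-2)/4 = 1/2 kN
Superposition: R_A = 209/6 kN, R_B = 247/6 kN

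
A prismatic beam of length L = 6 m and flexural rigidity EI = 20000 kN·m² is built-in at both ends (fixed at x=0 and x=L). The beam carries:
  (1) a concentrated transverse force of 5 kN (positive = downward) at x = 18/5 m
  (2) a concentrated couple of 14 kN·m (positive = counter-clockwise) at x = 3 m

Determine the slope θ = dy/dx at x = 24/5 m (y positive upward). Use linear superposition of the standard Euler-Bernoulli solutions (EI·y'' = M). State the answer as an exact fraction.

θ(24/5) = 183/3125000 rad

Load 1 — point force P=5 kN at a=18/5 m (b=L-a=12/5):
  θ_1 = Pa²(L-x)(2bL-(3b+a)(L-x))/(2L³EI)  [x>a] = 5·(18/5)²·(6-(24/5))·(2·(12/5)·6-(3·(12/5)+(18/5))·(6-(24/5)))/(2·6³·20000) = 891/6250000 rad
Load 2 — applied couple M₀=14 kN·m at a=3 m (b=L-a=3):
  θ_2 = (R_Ax²/2 - M_Ax - M₀(x-a))/EI  [x>a] with R_A=7/2, M_A=7/2 = ((7/2)·(24/5)²/2 - (7/2)·(24/5) - 14·((24/5)-3))/20000 = -21/250000 rad
Superposition: θ = Σ θ_i = 183/3125000 rad ≈ 0.000059 rad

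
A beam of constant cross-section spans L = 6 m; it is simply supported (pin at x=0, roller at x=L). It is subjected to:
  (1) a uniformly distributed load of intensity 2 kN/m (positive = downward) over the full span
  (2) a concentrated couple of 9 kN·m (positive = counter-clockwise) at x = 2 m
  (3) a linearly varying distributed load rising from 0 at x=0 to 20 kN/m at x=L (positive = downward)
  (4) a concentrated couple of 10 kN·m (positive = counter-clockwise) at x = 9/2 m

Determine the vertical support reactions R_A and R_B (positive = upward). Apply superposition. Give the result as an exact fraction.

Load 1 — uniform load w=2 kN/m over full span:
  R_A = wL/2 = 2·6/2 = 6 kN
  R_B = wL/2 = 2·6/2 = 6 kN
Load 2 — applied couple M₀=9 kN·m at a=2 m (b=L-a=4):
  R_A = M₀/L = 9/6 = 3/2 kN
  R_B = -M₀/L = -9/6 = -3/2 kN
Load 3 — triangular load w₀=20 kN/m (0→w₀ over full span):
  R_A = w₀L/6 = 20·6/6 = 20 kN
  R_B = w₀L/3 = 20·6/3 = 40 kN
Load 4 — applied couple M₀=10 kN·m at a=9/2 m (b=L-a=3/2):
  R_A = M₀/L = 10/6 = 5/3 kN
  R_B = -M₀/L = -10/6 = -5/3 kN
Superposition: R_A = 175/6 kN, R_B = 257/6 kN

R_A = 175/6 kN, R_B = 257/6 kN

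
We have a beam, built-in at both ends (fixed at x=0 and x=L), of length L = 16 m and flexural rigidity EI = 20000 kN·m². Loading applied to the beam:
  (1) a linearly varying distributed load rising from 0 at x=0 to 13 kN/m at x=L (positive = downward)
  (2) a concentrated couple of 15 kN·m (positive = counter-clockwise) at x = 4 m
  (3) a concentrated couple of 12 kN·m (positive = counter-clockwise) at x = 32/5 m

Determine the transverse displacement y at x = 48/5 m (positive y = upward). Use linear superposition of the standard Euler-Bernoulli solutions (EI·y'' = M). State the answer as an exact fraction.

y(48/5) = -479433/9765625 m

Load 1 — triangular load w₀=13 kN/m (0→w₀ over full span):
  y_1 = -w₀x²(L-x)²(x+2L)/(120LEI) = -13·(48/5)²·(16-(48/5))²·((48/5)+2·16)/(120·16·20000) = -519168/9765625 m
Load 2 — applied couple M₀=15 kN·m at a=4 m (b=L-a=12):
  y_2 = (R_Ax³/6 - M_Ax²/2 - M₀(x-a)²/2)/EI  [x>a] with R_A=135/128, M_A=-45/16 = ((135/128)·(48/5)³/6 - (-45/16)·(48/5)²/2 - 15·((48/5)-4)²/2)/20000 = 39/15625 m
Load 3 — applied couple M₀=12 kN·m at a=32/5 m (b=L-a=48/5):
  y_3 = (R_Ax³/6 - M_Ax²/2 - M₀(x-a)²/2)/EI  [x>a] with R_A=27/25, M_A=36/25 = ((27/25)·(48/5)³/6 - (36/25)·(48/5)²/2 - 12·((48/5)-(32/5))²/2)/20000 = 3072/1953125 m
Superposition: y = Σ y_i = -479433/9765625 m ≈ -0.049094 m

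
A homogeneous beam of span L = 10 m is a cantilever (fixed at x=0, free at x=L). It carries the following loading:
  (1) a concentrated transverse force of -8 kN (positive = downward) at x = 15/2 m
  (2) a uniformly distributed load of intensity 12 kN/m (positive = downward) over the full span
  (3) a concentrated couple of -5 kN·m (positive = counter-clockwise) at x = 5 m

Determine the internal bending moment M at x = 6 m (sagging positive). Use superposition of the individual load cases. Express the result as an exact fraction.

M(6) = -84 kN·m

Load 1 — point force P=-8 kN at a=15/2 m (b=L-a=5/2):
  M_1 = -P(a-x)  [x≤a] = -(-8)·((15/2)-6) = 12 kN·m
Load 2 — uniform load w=12 kN/m over full span:
  M_2 = -w(L-x)²/2 = -12·(10-6)²/2 = -96 kN·m
Load 3 — applied couple M₀=-5 kN·m at a=5 m (b=L-a=5):
  M_3 = 0  [x>a] = 0 kN·m
Superposition: M = Σ M_i = -84 kN·m ≈ -84.000000 kN·m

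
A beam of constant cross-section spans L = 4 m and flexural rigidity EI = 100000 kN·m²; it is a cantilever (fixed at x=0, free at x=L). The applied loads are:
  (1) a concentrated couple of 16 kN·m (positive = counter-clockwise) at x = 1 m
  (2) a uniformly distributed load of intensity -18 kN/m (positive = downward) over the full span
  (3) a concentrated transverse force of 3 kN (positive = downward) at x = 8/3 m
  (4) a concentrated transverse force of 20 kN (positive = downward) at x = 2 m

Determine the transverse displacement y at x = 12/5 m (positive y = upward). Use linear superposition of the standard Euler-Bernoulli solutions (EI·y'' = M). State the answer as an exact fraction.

y(12/5) = 51247/23437500 m

Load 1 — applied couple M₀=16 kN·m at a=1 m (b=L-a=3):
  y_1 = M₀a(2x-a)/(2EI)  [x>a] = 16·1·(2·(12/5)-1)/(2·100000) = 19/62500 m
Load 2 — uniform load w=-18 kN/m over full span:
  y_2 = -wx²(x²-4Lx+6L²)/(24EI) = -(-18)·(12/5)²·((12/5)²-4·4·(12/5)+6·4²)/(24·100000) = 5346/1953125 m
Load 3 — point force P=3 kN at a=8/3 m (b=L-a=4/3):
  y_3 = -Px²(3a-x)/(6EI)  [x≤a] = -3·(12/5)²·(3·(8/3)-(12/5))/(6·100000) = -63/390625 m
Load 4 — point force P=20 kN at a=2 m (b=L-a=2):
  y_4 = -Pa²(3x-a)/(6EI)  [x>a] = -20·2²·(3·(12/5)-2)/(6·100000) = -13/18750 m
Superposition: y = Σ y_i = 51247/23437500 m ≈ 0.002187 m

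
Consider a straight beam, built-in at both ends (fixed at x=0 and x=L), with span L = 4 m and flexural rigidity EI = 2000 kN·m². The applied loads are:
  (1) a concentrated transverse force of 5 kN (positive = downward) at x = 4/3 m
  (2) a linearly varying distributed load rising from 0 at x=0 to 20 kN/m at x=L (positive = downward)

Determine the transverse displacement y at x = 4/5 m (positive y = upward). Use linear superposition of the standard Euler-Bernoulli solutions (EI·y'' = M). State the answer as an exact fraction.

y(4/5) = -48016/31640625 m

Load 1 — point force P=5 kN at a=4/3 m (b=L-a=8/3):
  y_1 = -Pb²x²(3aL-(3a+b)x)/(6L³EI)  [x≤a] = -5·(8/3)²·(4/5)²·(3·(4/3)·4-(3·(4/3)+(8/3))·(4/5))/(6·4³·2000) = -16/50625 m
Load 2 — triangular load w₀=20 kN/m (0→w₀ over full span):
  y_2 = -w₀x²(L-x)²(x+2L)/(120LEI) = -20·(4/5)²·(4-(4/5))²·((4/5)+2·4)/(120·4·2000) = -1408/1171875 m
Superposition: y = Σ y_i = -48016/31640625 m ≈ -0.001518 m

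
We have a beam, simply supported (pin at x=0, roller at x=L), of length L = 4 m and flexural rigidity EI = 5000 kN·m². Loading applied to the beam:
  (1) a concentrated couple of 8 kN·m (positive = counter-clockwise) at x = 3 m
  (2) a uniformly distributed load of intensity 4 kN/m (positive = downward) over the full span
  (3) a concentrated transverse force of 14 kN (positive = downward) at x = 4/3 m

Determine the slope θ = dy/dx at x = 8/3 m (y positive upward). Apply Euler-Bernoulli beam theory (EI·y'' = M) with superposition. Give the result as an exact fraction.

θ(8/3) = 1201/405000 rad

Load 1 — applied couple M₀=8 kN·m at a=3 m (b=L-a=1):
  θ_1 = (M₀x²/(2L)+C₁)/EI  [x≤a] with C₁=M₀(3b²-L²)/(6L)=-13/3 = (8·(8/3)²/(2·4)+(-13/3))/5000 = 1/1800 rad
Load 2 — uniform load w=4 kN/m over full span:
  θ_2 = -w(L³-6Lx²+4x³)/(24EI) = -4·(4³-6·4·(8/3)²+4·(8/3)³)/(24·5000) = 52/50625 rad
Load 3 — point force P=14 kN at a=4/3 m (b=L-a=8/3):
  θ_3 = -Pa(2L²-6Lx+3x²+a²)/(6LEI)  [x>a] = -14·(4/3)·(2·4²-6·4·(8/3)+3·(8/3)²+(4/3)²)/(6·4·5000) = 14/10125 rad
Superposition: θ = Σ θ_i = 1201/405000 rad ≈ 0.002965 rad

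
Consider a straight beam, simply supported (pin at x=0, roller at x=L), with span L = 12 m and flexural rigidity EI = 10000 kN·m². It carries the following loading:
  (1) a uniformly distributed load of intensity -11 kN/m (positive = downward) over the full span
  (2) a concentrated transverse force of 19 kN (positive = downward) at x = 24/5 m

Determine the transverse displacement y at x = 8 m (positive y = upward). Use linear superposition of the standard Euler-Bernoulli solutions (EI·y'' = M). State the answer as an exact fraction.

Load 1 — uniform load w=-11 kN/m over full span:
  y_1 = -wx(L³-2Lx²+x³)/(24EI) = -(-11)·8·(12³-2·12·8²+8³)/(24·10000) = 484/1875 m
Load 2 — point force P=19 kN at a=24/5 m (b=L-a=36/5):
  y_2 = -Pa(L-x)(2Lx-a²-x²)/(6LEI)  [x>a] = -19·(24/5)·(12-8)·(2·12·8-(24/5)²-8²)/(6·12·10000) = -12464/234375 m
Superposition: y = Σ y_i = 16012/78125 m ≈ 0.204954 m

y(8) = 16012/78125 m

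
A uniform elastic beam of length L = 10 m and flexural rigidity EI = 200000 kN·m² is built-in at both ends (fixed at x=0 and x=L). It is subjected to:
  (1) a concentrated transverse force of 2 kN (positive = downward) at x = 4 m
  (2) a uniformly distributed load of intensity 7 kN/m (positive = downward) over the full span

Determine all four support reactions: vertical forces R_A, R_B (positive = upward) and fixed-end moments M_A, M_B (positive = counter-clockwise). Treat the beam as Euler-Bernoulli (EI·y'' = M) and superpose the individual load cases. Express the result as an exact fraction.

Load 1 — point force P=2 kN at a=4 m (b=L-a=6):
  R_A = Pb²(3a+b)/L³ = 2·6²·(3·4+6)/10³ = 162/125 kN
  M_A = Pab²/L² = 2·4·6²/10² = 72/25 kN·m
  R_B = Pa²(a+3b)/L³ = 2·4²·(4+3·6)/10³ = 88/125 kN
  M_B = -Pa²b/L² = -2·4²·6/10² = -48/25 kN·m
Load 2 — uniform load w=7 kN/m over full span:
  R_A = wL/2 = 7·10/2 = 35 kN
  M_A = wL²/12 = 7·10²/12 = 175/3 kN·m
  R_B = wL/2 = 7·10/2 = 35 kN
  M_B = -wL²/12 = -7·10²/12 = -175/3 kN·m
Superposition: R_A = 4537/125 kN, M_A = 4591/75 kN·m, R_B = 4463/125 kN, M_B = -4519/75 kN·m

R_A = 4537/125 kN, M_A = 4591/75 kN·m, R_B = 4463/125 kN, M_B = -4519/75 kN·m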